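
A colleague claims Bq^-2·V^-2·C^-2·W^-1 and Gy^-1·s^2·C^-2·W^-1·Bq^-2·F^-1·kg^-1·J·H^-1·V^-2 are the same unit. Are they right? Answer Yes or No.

Yes

Left side:
  Bq = s⁻¹.
  So Bq⁻² = s².
  V = kg·m²·s⁻³·A⁻¹.
  So V⁻² = kg⁻²·m⁻⁴·s⁶·A².
  C = s·A.
  So C⁻² = s⁻²·A⁻².
  W = kg·m²·s⁻³.
  So W⁻¹ = kg⁻¹·m⁻²·s³.
  Combining: Bq⁻²·V⁻²·C⁻²·W⁻¹ = s² · (kg⁻²·m⁻⁴·s⁶·A²) · (s⁻²·A⁻²) · (kg⁻¹·m⁻²·s³) = kg⁻³·m⁻⁶·s⁹.
Right side:
  Gy = m²·s⁻².
  So Gy⁻¹ = m⁻²·s².
  C = s·A.
  So C⁻² = s⁻²·A⁻².
  W = kg·m²·s⁻³.
  So W⁻¹ = kg⁻¹·m⁻²·s³.
  Bq = s⁻¹.
  So Bq⁻² = s².
  F = kg⁻¹·m⁻²·s⁴·A².
  So F⁻¹ = kg·m²·s⁻⁴·A⁻².
  J = kg·m²·s⁻².
  H = kg·m²·s⁻²·A⁻².
  So H⁻¹ = kg⁻¹·m⁻²·s²·A².
  V = kg·m²·s⁻³·A⁻¹.
  So V⁻² = kg⁻²·m⁻⁴·s⁶·A².
  Combining: Gy⁻¹·s²·C⁻²·W⁻¹·Bq⁻²·F⁻¹·kg⁻¹·J·H⁻¹·V⁻² = (m⁻²·s²) · s² · (s⁻²·A⁻²) · (kg⁻¹·m⁻²·s³) · s² · (kg·m²·s⁻⁴·A⁻²) · kg⁻¹ · (kg·m²·s⁻²) · (kg⁻¹·m⁻²·s²·A²) · (kg⁻²·m⁻⁴·s⁶·A²) = kg⁻³·m⁻⁶·s⁹.
Both reduce to kg⁻³·m⁻⁶·s⁹.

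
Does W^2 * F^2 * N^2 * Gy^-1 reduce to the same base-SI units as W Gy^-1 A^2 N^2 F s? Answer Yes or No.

Left side:
  W = J/s (power = energy per time),
      = kg·m²·s⁻³.
  So W² = kg²·m⁴·s⁻⁶.
  F = C/V (capacitance = charge per voltage),
      = A·s/(kg·m²·s⁻³·A⁻¹) (substituting C and V),
      = kg⁻¹·m⁻²·s⁴·A².
  So F² = kg⁻²·m⁻⁴·s⁸·A⁴.
  N = kg·m/s² = kg·m·s⁻² (force = mass × acceleration).
  So N² = kg²·m²·s⁻⁴.
  Gy = J/kg (absorbed dose = energy per mass),
      = m²·s⁻².
  So Gy⁻¹ = m⁻²·s².
  Combining: W²·F²·N²·Gy⁻¹ = (kg²·m⁴·s⁻⁶) · (kg⁻²·m⁻⁴·s⁸·A⁴) · (kg²·m²·s⁻⁴) · (m⁻²·s²) = kg²·A⁴.
Right side:
  W = J/s (power = energy per time),
      = kg·m²·s⁻³.
  Gy = J/kg (absorbed dose = energy per mass),
      = m²·s⁻².
  So Gy⁻¹ = m⁻²·s².
  N = kg·m/s² = kg·m·s⁻² (force = mass × acceleration).
  So N² = kg²·m²·s⁻⁴.
  F = C/V (capacitance = charge per voltage),
      = A·s/(kg·m²·s⁻³·A⁻¹) (substituting C and V),
      = kg⁻¹·m⁻²·s⁴·A².
  Combining: W·Gy⁻¹·A²·N²·F·s = (kg·m²·s⁻³) · (m⁻²·s²) · A² · (kg²·m²·s⁻⁴) · (kg⁻¹·m⁻²·s⁴·A²) · s = kg²·A⁴.
Both reduce to kg²·A⁴.

Yes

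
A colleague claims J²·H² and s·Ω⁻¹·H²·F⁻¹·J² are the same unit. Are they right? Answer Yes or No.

Left side:
  J = N·m (work = force × distance),
      = kg·m²·s⁻².
  So J² = kg²·m⁴·s⁻⁴.
  H = Wb/A (inductance = flux per current),
      = kg·m²·s⁻²·A⁻².
  So H² = kg²·m⁴·s⁻⁴·A⁻⁴.
  Combining: J²·H² = (kg²·m⁴·s⁻⁴) · (kg²·m⁴·s⁻⁴·A⁻⁴) = kg⁴·m⁸·s⁻⁸·A⁻⁴.
Right side:
  Ω = kg·m²·s⁻³·A⁻².
  So Ω⁻¹ = kg⁻¹·m⁻²·s³·A².
  H = kg·m²·s⁻²·A⁻².
  So H² = kg²·m⁴·s⁻⁴·A⁻⁴.
  F = kg⁻¹·m⁻²·s⁴·A².
  So F⁻¹ = kg·m²·s⁻⁴·A⁻².
  J = kg·m²·s⁻².
  So J² = kg²·m⁴·s⁻⁴.
  Combining: s·Ω⁻¹·H²·F⁻¹·J² = s · (kg⁻¹·m⁻²·s³·A²) · (kg²·m⁴·s⁻⁴·A⁻⁴) · (kg·m²·s⁻⁴·A⁻²) · (kg²·m⁴·s⁻⁴) = kg⁴·m⁸·s⁻⁸·A⁻⁴.
Both reduce to kg⁴·m⁸·s⁻⁸·A⁻⁴.

Yes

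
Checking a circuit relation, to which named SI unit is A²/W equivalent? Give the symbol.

W = J/s (power = energy per time),
    = kg·m²·s⁻³.
So W⁻¹ = kg⁻¹·m⁻²·s³.
Combining: A²·W⁻¹ = A² · (kg⁻¹·m⁻²·s³) = kg⁻¹·m⁻²·s³·A².
kg⁻¹·m⁻²·s³·A² is the base-SI form of the siemens.

S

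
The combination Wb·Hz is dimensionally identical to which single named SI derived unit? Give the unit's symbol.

V

Wb = kg·m²·s⁻²·A⁻¹.
Hz = s⁻¹.
Combining: Wb·Hz = (kg·m²·s⁻²·A⁻¹) · s⁻¹ = kg·m²·s⁻³·A⁻¹.
kg·m²·s⁻³·A⁻¹ is the base-SI form of the volt.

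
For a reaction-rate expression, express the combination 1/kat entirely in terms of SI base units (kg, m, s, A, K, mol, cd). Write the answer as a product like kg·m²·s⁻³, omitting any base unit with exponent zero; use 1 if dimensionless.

kat = s⁻¹·mol.
So kat⁻¹ = s·mol⁻¹.

s·mol⁻¹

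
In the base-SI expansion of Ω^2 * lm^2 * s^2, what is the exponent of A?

Ω = V/A (resistance = voltage per current),
    = kg·m²·s⁻³·A⁻².
So Ω² = kg²·m⁴·s⁻⁶·A⁻⁴.
lm = cd·sr = cd (luminous flux; sr is dimensionless).
So lm² = cd².
Combining: Ω²·lm²·s² = (kg²·m⁴·s⁻⁶·A⁻⁴) · cd² · s² = kg²·m⁴·s⁻⁴·A⁻⁴·cd².
The exponent of A is -4.

-4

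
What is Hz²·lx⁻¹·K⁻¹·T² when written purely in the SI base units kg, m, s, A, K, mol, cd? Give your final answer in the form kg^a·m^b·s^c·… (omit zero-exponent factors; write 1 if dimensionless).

kg²·m²·s⁻⁶·A⁻²·K⁻¹·cd⁻¹

Hz = s⁻¹.
So Hz² = s⁻².
lx = m⁻²·cd.
So lx⁻¹ = m²·cd⁻¹.
T = kg·s⁻²·A⁻¹.
So T² = kg²·s⁻⁴·A⁻².
Combining: Hz²·lx⁻¹·K⁻¹·T² = s⁻² · (m²·cd⁻¹) · K⁻¹ · (kg²·s⁻⁴·A⁻²) = kg²·m²·s⁻⁶·A⁻²·K⁻¹·cd⁻¹.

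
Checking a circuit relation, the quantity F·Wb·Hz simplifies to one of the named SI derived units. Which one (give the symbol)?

C

F = C/V (capacitance = charge per voltage),
    = A·s/(kg·m²·s⁻³·A⁻¹) (substituting C and V),
    = kg⁻¹·m⁻²·s⁴·A².
Wb = V·s (flux: a volt is a weber per second),
    = kg·m²·s⁻²·A⁻¹.
Hz = 1/s = s⁻¹ (frequency is cycles per second).
Combining: F·Wb·Hz = (kg⁻¹·m⁻²·s⁴·A²) · (kg·m²·s⁻²·A⁻¹) · s⁻¹ = s·A.
s·A is the base-SI form of the coulomb.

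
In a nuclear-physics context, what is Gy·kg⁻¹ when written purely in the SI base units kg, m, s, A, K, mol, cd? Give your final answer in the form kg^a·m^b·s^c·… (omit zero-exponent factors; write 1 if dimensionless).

kg⁻¹·m²·s⁻²

Gy = m²·s⁻².
Combining: Gy·kg⁻¹ = (m²·s⁻²) · kg⁻¹ = kg⁻¹·m²·s⁻².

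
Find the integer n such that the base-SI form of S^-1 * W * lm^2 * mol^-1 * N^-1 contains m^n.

S = 1/Ω (conductance is reciprocal resistance),
    = kg⁻¹·m⁻²·s³·A².
So S⁻¹ = kg·m²·s⁻³·A⁻².
W = J/s (power = energy per time),
    = kg·m²·s⁻³.
lm = cd·sr = cd (luminous flux; sr is dimensionless).
So lm² = cd².
N = kg·m/s² = kg·m·s⁻² (force = mass × acceleration).
So N⁻¹ = kg⁻¹·m⁻¹·s².
Combining: S⁻¹·W·lm²·mol⁻¹·N⁻¹ = (kg·m²·s⁻³·A⁻²) · (kg·m²·s⁻³) · cd² · mol⁻¹ · (kg⁻¹·m⁻¹·s²) = kg·m³·s⁻⁴·A⁻²·mol⁻¹·cd².
The exponent of m is 3.

3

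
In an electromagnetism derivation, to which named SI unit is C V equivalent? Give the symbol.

J

C = A·s = s·A (charge = current × time).
V = W/A (potential = power per current),
    = kg·m²·s⁻³·A⁻¹.
Combining: C·V = (s·A) · (kg·m²·s⁻³·A⁻¹) = kg·m²·s⁻².
kg·m²·s⁻² is the base-SI form of the joule.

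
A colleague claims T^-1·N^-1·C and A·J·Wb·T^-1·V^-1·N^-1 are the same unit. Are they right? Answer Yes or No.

Left side:
  T = kg·s⁻²·A⁻¹.
  So T⁻¹ = kg⁻¹·s²·A.
  N = kg·m·s⁻².
  So N⁻¹ = kg⁻¹·m⁻¹·s².
  C = s·A.
  Combining: T⁻¹·N⁻¹·C = (kg⁻¹·s²·A) · (kg⁻¹·m⁻¹·s²) · (s·A) = kg⁻²·m⁻¹·s⁵·A².
Right side:
  J = N·m (work = force × distance),
      = kg·m²·s⁻².
  Wb = V·s (flux: a volt is a weber per second),
      = kg·m²·s⁻²·A⁻¹.
  T = Wb/m² (flux density = flux per area),
      = kg·s⁻²·A⁻¹.
  So T⁻¹ = kg⁻¹·s²·A.
  V = W/A (potential = power per current),
      = kg·m²·s⁻³·A⁻¹.
  So V⁻¹ = kg⁻¹·m⁻²·s³·A.
  N = kg·m/s² = kg·m·s⁻² (force = mass × acceleration).
  So N⁻¹ = kg⁻¹·m⁻¹·s².
  Combining: A·J·Wb·T⁻¹·V⁻¹·N⁻¹ = A · (kg·m²·s⁻²) · (kg·m²·s⁻²·A⁻¹) · (kg⁻¹·s²·A) · (kg⁻¹·m⁻²·s³·A) · (kg⁻¹·m⁻¹·s²) = kg⁻¹·m·s³·A².
Left is kg⁻²·m⁻¹·s⁵·A²; right is kg⁻¹·m·s³·A² — different.

No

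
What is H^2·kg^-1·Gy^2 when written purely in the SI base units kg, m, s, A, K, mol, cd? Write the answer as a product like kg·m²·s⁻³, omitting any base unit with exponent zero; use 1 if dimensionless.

kg·m⁸·s⁻⁸·A⁻⁴

H = kg·m²·s⁻²·A⁻².
So H² = kg²·m⁴·s⁻⁴·A⁻⁴.
Gy = m²·s⁻².
So Gy² = m⁴·s⁻⁴.
Combining: H²·kg⁻¹·Gy² = (kg²·m⁴·s⁻⁴·A⁻⁴) · kg⁻¹ · (m⁴·s⁻⁴) = kg·m⁸·s⁻⁸·A⁻⁴.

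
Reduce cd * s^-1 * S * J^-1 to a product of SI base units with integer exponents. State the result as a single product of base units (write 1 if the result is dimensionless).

kg⁻²·m⁻⁴·s⁴·A²·cd

S = kg⁻¹·m⁻²·s³·A².
J = kg·m²·s⁻².
So J⁻¹ = kg⁻¹·m⁻²·s².
Combining: cd·s⁻¹·S·J⁻¹ = cd · s⁻¹ · (kg⁻¹·m⁻²·s³·A²) · (kg⁻¹·m⁻²·s²) = kg⁻²·m⁻⁴·s⁴·A²·cd.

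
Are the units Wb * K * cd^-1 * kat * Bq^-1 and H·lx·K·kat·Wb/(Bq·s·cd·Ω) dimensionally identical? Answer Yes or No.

No

Left side:
  Wb = V·s (flux: a volt is a weber per second),
      = kg·m²·s⁻²·A⁻¹.
  kat = mol/s = s⁻¹·mol (catalytic activity).
  Bq = 1/s = s⁻¹ (activity is decays per second).
  So Bq⁻¹ = s.
  Combining: Wb·K·cd⁻¹·kat·Bq⁻¹ = (kg·m²·s⁻²·A⁻¹) · K · cd⁻¹ · (s⁻¹·mol) · s = kg·m²·s⁻²·A⁻¹·K·mol·cd⁻¹.
Right side:
  H = Wb/A (inductance = flux per current),
      = kg·m²·s⁻²·A⁻².
  Bq = 1/s = s⁻¹ (activity is decays per second).
  So Bq⁻¹ = s.
  lx = lm/m² (illuminance = luminous flux per area),
      = m⁻²·cd.
  kat = mol/s = s⁻¹·mol (catalytic activity).
  Ω = V/A (resistance = voltage per current),
      = kg·m²·s⁻³·A⁻².
  So Ω⁻¹ = kg⁻¹·m⁻²·s³·A².
  Wb = V·s (flux: a volt is a weber per second),
      = kg·m²·s⁻²·A⁻¹.
  Combining: H·Bq⁻¹·lx·s⁻¹·cd⁻¹·K·kat·Ω⁻¹·Wb = (kg·m²·s⁻²·A⁻²) · s · (m⁻²·cd) · s⁻¹ · cd⁻¹ · K · (s⁻¹·mol) · (kg⁻¹·m⁻²·s³·A²) · (kg·m²·s⁻²·A⁻¹) = kg·s⁻²·A⁻¹·K·mol.
Left is kg·m²·s⁻²·A⁻¹·K·mol·cd⁻¹; right is kg·s⁻²·A⁻¹·K·mol — different.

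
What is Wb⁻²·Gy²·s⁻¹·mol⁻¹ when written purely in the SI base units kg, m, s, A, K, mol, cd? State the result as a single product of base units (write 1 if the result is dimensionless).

kg⁻²·s⁻¹·A²·mol⁻¹

Wb = V·s (flux: a volt is a weber per second),
    = kg·m²·s⁻²·A⁻¹.
So Wb⁻² = kg⁻²·m⁻⁴·s⁴·A².
Gy = J/kg (absorbed dose = energy per mass),
    = m²·s⁻².
So Gy² = m⁴·s⁻⁴.
Combining: Wb⁻²·Gy²·s⁻¹·mol⁻¹ = (kg⁻²·m⁻⁴·s⁴·A²) · (m⁴·s⁻⁴) · s⁻¹ · mol⁻¹ = kg⁻²·s⁻¹·A²·mol⁻¹.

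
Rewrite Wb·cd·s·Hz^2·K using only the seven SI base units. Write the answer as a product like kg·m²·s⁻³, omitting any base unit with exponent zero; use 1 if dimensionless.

kg·m²·s⁻³·A⁻¹·K·cd

Wb = V·s (flux: a volt is a weber per second),
    = kg·m²·s⁻²·A⁻¹.
Hz = 1/s = s⁻¹ (frequency is cycles per second).
So Hz² = s⁻².
Combining: Wb·cd·s·Hz²·K = (kg·m²·s⁻²·A⁻¹) · cd · s · s⁻² · K = kg·m²·s⁻³·A⁻¹·K·cd.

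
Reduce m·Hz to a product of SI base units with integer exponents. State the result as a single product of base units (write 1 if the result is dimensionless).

m·s⁻¹

Hz = s⁻¹.
Combining: m·Hz = m · s⁻¹ = m·s⁻¹.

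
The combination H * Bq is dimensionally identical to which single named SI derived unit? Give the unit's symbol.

H = Wb/A (inductance = flux per current),
    = kg·m²·s⁻²·A⁻².
Bq = 1/s = s⁻¹ (activity is decays per second).
Combining: H·Bq = (kg·m²·s⁻²·A⁻²) · s⁻¹ = kg·m²·s⁻³·A⁻².
kg·m²·s⁻³·A⁻² is the base-SI form of the ohm.

Ω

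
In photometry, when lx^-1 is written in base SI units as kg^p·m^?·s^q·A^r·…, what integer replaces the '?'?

lx = lm/m² (illuminance = luminous flux per area),
    = m⁻²·cd.
So lx⁻¹ = m²·cd⁻¹.
The exponent of m is 2.

2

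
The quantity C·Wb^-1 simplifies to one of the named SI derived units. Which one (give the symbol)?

C = A·s = s·A (charge = current × time).
Wb = V·s (flux: a volt is a weber per second),
    = kg·m²·s⁻²·A⁻¹.
So Wb⁻¹ = kg⁻¹·m⁻²·s²·A.
Combining: C·Wb⁻¹ = (s·A) · (kg⁻¹·m⁻²·s²·A) = kg⁻¹·m⁻²·s³·A².
kg⁻¹·m⁻²·s³·A² is the base-SI form of the siemens.

S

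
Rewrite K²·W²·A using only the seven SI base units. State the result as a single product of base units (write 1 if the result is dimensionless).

kg²·m⁴·s⁻⁶·A·K²

W = J/s (power = energy per time),
    = kg·m²·s⁻³.
So W² = kg²·m⁴·s⁻⁶.
Combining: K²·W²·A = K² · (kg²·m⁴·s⁻⁶) · A = kg²·m⁴·s⁻⁶·A·K².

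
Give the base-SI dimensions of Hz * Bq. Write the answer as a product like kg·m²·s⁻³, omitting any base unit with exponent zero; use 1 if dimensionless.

Hz = s⁻¹.
Bq = s⁻¹.
Combining: Hz·Bq = s⁻¹ · s⁻¹ = s⁻².

s⁻²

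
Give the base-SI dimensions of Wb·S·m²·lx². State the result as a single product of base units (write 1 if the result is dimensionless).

Wb = V·s (flux: a volt is a weber per second),
    = kg·m²·s⁻²·A⁻¹.
S = 1/Ω (conductance is reciprocal resistance),
    = kg⁻¹·m⁻²·s³·A².
lx = lm/m² (illuminance = luminous flux per area),
    = m⁻²·cd.
So lx² = m⁻⁴·cd².
Combining: Wb·S·m²·lx² = (kg·m²·s⁻²·A⁻¹) · (kg⁻¹·m⁻²·s³·A²) · m² · (m⁻⁴·cd²) = m⁻²·s·A·cd².

m⁻²·s·A·cd²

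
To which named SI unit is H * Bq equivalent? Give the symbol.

Ω

H = Wb/A (inductance = flux per current),
    = kg·m²·s⁻²·A⁻².
Bq = 1/s = s⁻¹ (activity is decays per second).
Combining: H·Bq = (kg·m²·s⁻²·A⁻²) · s⁻¹ = kg·m²·s⁻³·A⁻².
kg·m²·s⁻³·A⁻² is the base-SI form of the ohm.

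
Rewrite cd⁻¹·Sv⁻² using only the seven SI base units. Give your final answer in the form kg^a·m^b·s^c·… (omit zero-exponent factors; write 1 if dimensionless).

m⁻⁴·s⁴·cd⁻¹

Sv = J/kg (equivalent dose = energy per mass),
    = m²·s⁻².
So Sv⁻² = m⁻⁴·s⁴.
Combining: cd⁻¹·Sv⁻² = cd⁻¹ · (m⁻⁴·s⁴) = m⁻⁴·s⁴·cd⁻¹.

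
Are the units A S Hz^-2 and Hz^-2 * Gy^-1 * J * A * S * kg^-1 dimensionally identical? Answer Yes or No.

Yes

Left side:
  S = 1/Ω (conductance is reciprocal resistance),
      = kg⁻¹·m⁻²·s³·A².
  Hz = 1/s = s⁻¹ (frequency is cycles per second).
  So Hz⁻² = s².
  Combining: A·S·Hz⁻² = A · (kg⁻¹·m⁻²·s³·A²) · s² = kg⁻¹·m⁻²·s⁵·A³.
Right side:
  Hz = 1/s = s⁻¹ (frequency is cycles per second).
  So Hz⁻² = s².
  Gy = J/kg (absorbed dose = energy per mass),
      = m²·s⁻².
  So Gy⁻¹ = m⁻²·s².
  J = N·m (work = force × distance),
      = kg·m²·s⁻².
  S = 1/Ω (conductance is reciprocal resistance),
      = kg⁻¹·m⁻²·s³·A².
  Combining: Hz⁻²·Gy⁻¹·J·A·S·kg⁻¹ = s² · (m⁻²·s²) · (kg·m²·s⁻²) · A · (kg⁻¹·m⁻²·s³·A²) · kg⁻¹ = kg⁻¹·m⁻²·s⁵·A³.
Both reduce to kg⁻¹·m⁻²·s⁵·A³.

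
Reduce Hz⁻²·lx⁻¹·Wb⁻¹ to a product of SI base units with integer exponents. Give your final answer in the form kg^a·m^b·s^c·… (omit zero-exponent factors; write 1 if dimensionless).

Hz = 1/s = s⁻¹ (frequency is cycles per second).
So Hz⁻² = s².
lx = lm/m² (illuminance = luminous flux per area),
    = m⁻²·cd.
So lx⁻¹ = m²·cd⁻¹.
Wb = V·s (flux: a volt is a weber per second),
    = kg·m²·s⁻²·A⁻¹.
So Wb⁻¹ = kg⁻¹·m⁻²·s²·A.
Combining: Hz⁻²·lx⁻¹·Wb⁻¹ = s² · (m²·cd⁻¹) · (kg⁻¹·m⁻²·s²·A) = kg⁻¹·s⁴·A·cd⁻¹.

kg⁻¹·s⁴·A·cd⁻¹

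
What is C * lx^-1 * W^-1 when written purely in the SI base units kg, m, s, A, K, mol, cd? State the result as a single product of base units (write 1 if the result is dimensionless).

C = s·A.
lx = m⁻²·cd.
So lx⁻¹ = m²·cd⁻¹.
W = kg·m²·s⁻³.
So W⁻¹ = kg⁻¹·m⁻²·s³.
Combining: C·lx⁻¹·W⁻¹ = (s·A) · (m²·cd⁻¹) · (kg⁻¹·m⁻²·s³) = kg⁻¹·s⁴·A·cd⁻¹.

kg⁻¹·s⁴·A·cd⁻¹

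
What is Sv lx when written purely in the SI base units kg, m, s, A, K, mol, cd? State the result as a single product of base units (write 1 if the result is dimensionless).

s⁻²·cd

Sv = m²·s⁻².
lx = m⁻²·cd.
Combining: Sv·lx = (m²·s⁻²) · (m⁻²·cd) = s⁻²·cd.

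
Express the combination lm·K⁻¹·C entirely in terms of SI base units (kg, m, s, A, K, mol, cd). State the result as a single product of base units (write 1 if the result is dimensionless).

lm = cd.
C = s·A.
Combining: lm·K⁻¹·C = cd · K⁻¹ · (s·A) = s·A·K⁻¹·cd.

s·A·K⁻¹·cd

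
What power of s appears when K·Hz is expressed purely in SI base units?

Hz = s⁻¹.
Combining: K·Hz = K · s⁻¹ = s⁻¹·K.
The exponent of s is -1.

-1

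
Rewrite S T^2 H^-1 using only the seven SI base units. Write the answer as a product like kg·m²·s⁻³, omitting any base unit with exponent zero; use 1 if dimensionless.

S = kg⁻¹·m⁻²·s³·A².
T = kg·s⁻²·A⁻¹.
So T² = kg²·s⁻⁴·A⁻².
H = kg·m²·s⁻²·A⁻².
So H⁻¹ = kg⁻¹·m⁻²·s²·A².
Combining: S·T²·H⁻¹ = (kg⁻¹·m⁻²·s³·A²) · (kg²·s⁻⁴·A⁻²) · (kg⁻¹·m⁻²·s²·A²) = m⁻⁴·s·A².

m⁻⁴·s·A²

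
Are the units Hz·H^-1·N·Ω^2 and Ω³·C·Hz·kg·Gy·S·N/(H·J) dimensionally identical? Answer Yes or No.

Left side:
  Hz = 1/s = s⁻¹ (frequency is cycles per second).
  H = Wb/A (inductance = flux per current),
      = kg·m²·s⁻²·A⁻².
  So H⁻¹ = kg⁻¹·m⁻²·s²·A².
  N = kg·m/s² = kg·m·s⁻² (force = mass × acceleration).
  Ω = V/A (resistance = voltage per current),
      = kg·m²·s⁻³·A⁻².
  So Ω² = kg²·m⁴·s⁻⁶·A⁻⁴.
  Combining: Hz·H⁻¹·N·Ω² = s⁻¹ · (kg⁻¹·m⁻²·s²·A²) · (kg·m·s⁻²) · (kg²·m⁴·s⁻⁶·A⁻⁴) = kg²·m³·s⁻⁷·A⁻².
Right side:
  Ω = kg·m²·s⁻³·A⁻².
  So Ω³ = kg³·m⁶·s⁻⁹·A⁻⁶.
  H = kg·m²·s⁻²·A⁻².
  So H⁻¹ = kg⁻¹·m⁻²·s²·A².
  J = kg·m²·s⁻².
  So J⁻¹ = kg⁻¹·m⁻²·s².
  C = s·A.
  Hz = s⁻¹.
  Gy = m²·s⁻².
  S = kg⁻¹·m⁻²·s³·A².
  N = kg·m·s⁻².
  Combining: Ω³·H⁻¹·J⁻¹·C·Hz·kg·Gy·S·N = (kg³·m⁶·s⁻⁹·A⁻⁶) · (kg⁻¹·m⁻²·s²·A²) · (kg⁻¹·m⁻²·s²) · (s·A) · s⁻¹ · kg · (m²·s⁻²) · (kg⁻¹·m⁻²·s³·A²) · (kg·m·s⁻²) = kg²·m³·s⁻⁶·A⁻¹.
Left is kg²·m³·s⁻⁷·A⁻²; right is kg²·m³·s⁻⁶·A⁻¹ — different.

No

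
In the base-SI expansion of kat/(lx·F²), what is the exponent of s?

kat = mol/s = s⁻¹·mol (catalytic activity).
lx = lm/m² (illuminance = luminous flux per area),
    = m⁻²·cd.
So lx⁻¹ = m²·cd⁻¹.
F = C/V (capacitance = charge per voltage),
    = A·s/(kg·m²·s⁻³·A⁻¹) (substituting C and V),
    = kg⁻¹·m⁻²·s⁴·A².
So F⁻² = kg²·m⁴·s⁻⁸·A⁻⁴.
Combining: kat·lx⁻¹·F⁻² = (s⁻¹·mol) · (m²·cd⁻¹) · (kg²·m⁴·s⁻⁸·A⁻⁴) = kg²·m⁶·s⁻⁹·A⁻⁴·mol·cd⁻¹.
The exponent of s is -9.

-9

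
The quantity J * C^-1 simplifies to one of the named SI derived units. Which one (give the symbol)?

J = kg·m²·s⁻².
C = s·A.
So C⁻¹ = s⁻¹·A⁻¹.
Combining: J·C⁻¹ = (kg·m²·s⁻²) · (s⁻¹·A⁻¹) = kg·m²·s⁻³·A⁻¹.
kg·m²·s⁻³·A⁻¹ is the base-SI form of the volt.

V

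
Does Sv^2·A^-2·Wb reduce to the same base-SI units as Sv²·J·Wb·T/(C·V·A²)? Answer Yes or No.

Left side:
  Sv = J/kg (equivalent dose = energy per mass),
      = m²·s⁻².
  So Sv² = m⁴·s⁻⁴.
  Wb = V·s (flux: a volt is a weber per second),
      = kg·m²·s⁻²·A⁻¹.
  Combining: Sv²·A⁻²·Wb = (m⁴·s⁻⁴) · A⁻² · (kg·m²·s⁻²·A⁻¹) = kg·m⁶·s⁻⁶·A⁻³.
Right side:
  C = A·s = s·A (charge = current × time).
  So C⁻¹ = s⁻¹·A⁻¹.
  Sv = J/kg (equivalent dose = energy per mass),
      = m²·s⁻².
  So Sv² = m⁴·s⁻⁴.
  V = W/A (potential = power per current),
      = kg·m²·s⁻³·A⁻¹.
  So V⁻¹ = kg⁻¹·m⁻²·s³·A.
  J = N·m (work = force × distance),
      = kg·m²·s⁻².
  Wb = V·s (flux: a volt is a weber per second),
      = kg·m²·s⁻²·A⁻¹.
  T = Wb/m² (flux density = flux per area),
      = kg·s⁻²·A⁻¹.
  Combining: C⁻¹·Sv²·V⁻¹·J·A⁻²·Wb·T = (s⁻¹·A⁻¹) · (m⁴·s⁻⁴) · (kg⁻¹·m⁻²·s³·A) · (kg·m²·s⁻²) · A⁻² · (kg·m²·s⁻²·A⁻¹) · (kg·s⁻²·A⁻¹) = kg²·m⁶·s⁻⁸·A⁻⁴.
Left is kg·m⁶·s⁻⁶·A⁻³; right is kg²·m⁶·s⁻⁸·A⁻⁴ — different.

No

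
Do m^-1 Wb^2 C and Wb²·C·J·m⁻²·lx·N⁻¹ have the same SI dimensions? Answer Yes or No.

No

Left side:
  Wb = kg·m²·s⁻²·A⁻¹.
  So Wb² = kg²·m⁴·s⁻⁴·A⁻².
  C = s·A.
  Combining: m⁻¹·Wb²·C = m⁻¹ · (kg²·m⁴·s⁻⁴·A⁻²) · (s·A) = kg²·m³·s⁻³·A⁻¹.
Right side:
  Wb = V·s (flux: a volt is a weber per second),
      = kg·m²·s⁻²·A⁻¹.
  So Wb² = kg²·m⁴·s⁻⁴·A⁻².
  C = A·s = s·A (charge = current × time).
  J = N·m (work = force × distance),
      = kg·m²·s⁻².
  lx = lm/m² (illuminance = luminous flux per area),
      = m⁻²·cd.
  N = kg·m/s² = kg·m·s⁻² (force = mass × acceleration).
  So N⁻¹ = kg⁻¹·m⁻¹·s².
  Combining: Wb²·C·J·m⁻²·lx·N⁻¹ = (kg²·m⁴·s⁻⁴·A⁻²) · (s·A) · (kg·m²·s⁻²) · m⁻² · (m⁻²·cd) · (kg⁻¹·m⁻¹·s²) = kg²·m·s⁻³·A⁻¹·cd.
Left is kg²·m³·s⁻³·A⁻¹; right is kg²·m·s⁻³·A⁻¹·cd — different.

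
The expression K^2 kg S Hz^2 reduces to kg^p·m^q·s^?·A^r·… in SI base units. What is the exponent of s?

1

S = 1/Ω (conductance is reciprocal resistance),
    = kg⁻¹·m⁻²·s³·A².
Hz = 1/s = s⁻¹ (frequency is cycles per second).
So Hz² = s⁻².
Combining: K²·kg·S·Hz² = K² · kg · (kg⁻¹·m⁻²·s³·A²) · s⁻² = m⁻²·s·A²·K².
The exponent of s is 1.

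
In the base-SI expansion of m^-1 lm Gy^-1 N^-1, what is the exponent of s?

4

lm = cd.
Gy = m²·s⁻².
So Gy⁻¹ = m⁻²·s².
N = kg·m·s⁻².
So N⁻¹ = kg⁻¹·m⁻¹·s².
Combining: m⁻¹·lm·Gy⁻¹·N⁻¹ = m⁻¹ · cd · (m⁻²·s²) · (kg⁻¹·m⁻¹·s²) = kg⁻¹·m⁻⁴·s⁴·cd.
The exponent of s is 4.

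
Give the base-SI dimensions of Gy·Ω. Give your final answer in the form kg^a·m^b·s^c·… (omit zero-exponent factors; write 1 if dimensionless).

Gy = J/kg (absorbed dose = energy per mass),
    = m²·s⁻².
Ω = V/A (resistance = voltage per current),
    = kg·m²·s⁻³·A⁻².
Combining: Gy·Ω = (m²·s⁻²) · (kg·m²·s⁻³·A⁻²) = kg·m⁴·s⁻⁵·A⁻².

kg·m⁴·s⁻⁵·A⁻²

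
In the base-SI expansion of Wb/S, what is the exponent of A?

Wb = V·s (flux: a volt is a weber per second),
    = kg·m²·s⁻²·A⁻¹.
S = 1/Ω (conductance is reciprocal resistance),
    = kg⁻¹·m⁻²·s³·A².
So S⁻¹ = kg·m²·s⁻³·A⁻².
Combining: Wb·S⁻¹ = (kg·m²·s⁻²·A⁻¹) · (kg·m²·s⁻³·A⁻²) = kg²·m⁴·s⁻⁵·A⁻³.
The exponent of A is -3.

-3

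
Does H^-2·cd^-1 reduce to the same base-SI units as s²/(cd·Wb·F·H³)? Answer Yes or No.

Left side:
  H = Wb/A (inductance = flux per current),
      = kg·m²·s⁻²·A⁻².
  So H⁻² = kg⁻²·m⁻⁴·s⁴·A⁴.
  Combining: H⁻²·cd⁻¹ = (kg⁻²·m⁻⁴·s⁴·A⁴) · cd⁻¹ = kg⁻²·m⁻⁴·s⁴·A⁴·cd⁻¹.
Right side:
  Wb = V·s (flux: a volt is a weber per second),
      = kg·m²·s⁻²·A⁻¹.
  So Wb⁻¹ = kg⁻¹·m⁻²·s²·A.
  F = C/V (capacitance = charge per voltage),
      = A·s/(kg·m²·s⁻³·A⁻¹) (substituting C and V),
      = kg⁻¹·m⁻²·s⁴·A².
  So F⁻¹ = kg·m²·s⁻⁴·A⁻².
  H = Wb/A (inductance = flux per current),
      = kg·m²·s⁻²·A⁻².
  So H⁻³ = kg⁻³·m⁻⁶·s⁶·A⁶.
  Combining: s²·cd⁻¹·Wb⁻¹·F⁻¹·H⁻³ = s² · cd⁻¹ · (kg⁻¹·m⁻²·s²·A) · (kg·m²·s⁻⁴·A⁻²) · (kg⁻³·m⁻⁶·s⁶·A⁶) = kg⁻³·m⁻⁶·s⁶·A⁵·cd⁻¹.
Left is kg⁻²·m⁻⁴·s⁴·A⁴·cd⁻¹; right is kg⁻³·m⁻⁶·s⁶·A⁵·cd⁻¹ — different.

No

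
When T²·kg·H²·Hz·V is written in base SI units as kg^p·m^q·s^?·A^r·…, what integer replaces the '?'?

-12

T = Wb/m² (flux density = flux per area),
    = kg·s⁻²·A⁻¹.
So T² = kg²·s⁻⁴·A⁻².
H = Wb/A (inductance = flux per current),
    = kg·m²·s⁻²·A⁻².
So H² = kg²·m⁴·s⁻⁴·A⁻⁴.
Hz = 1/s = s⁻¹ (frequency is cycles per second).
V = W/A (potential = power per current),
    = kg·m²·s⁻³·A⁻¹.
Combining: T²·kg·H²·Hz·V = (kg²·s⁻⁴·A⁻²) · kg · (kg²·m⁴·s⁻⁴·A⁻⁴) · s⁻¹ · (kg·m²·s⁻³·A⁻¹) = kg⁶·m⁶·s⁻¹²·A⁻⁷.
The exponent of s is -12.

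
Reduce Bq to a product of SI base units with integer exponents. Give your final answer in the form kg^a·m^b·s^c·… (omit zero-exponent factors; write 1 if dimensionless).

Bq = 1/s = s⁻¹ (activity is decays per second).

s⁻¹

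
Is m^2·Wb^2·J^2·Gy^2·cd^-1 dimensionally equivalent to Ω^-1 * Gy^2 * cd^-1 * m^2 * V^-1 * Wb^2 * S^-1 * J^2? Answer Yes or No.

Left side:
  Wb = kg·m²·s⁻²·A⁻¹.
  So Wb² = kg²·m⁴·s⁻⁴·A⁻².
  J = kg·m²·s⁻².
  So J² = kg²·m⁴·s⁻⁴.
  Gy = m²·s⁻².
  So Gy² = m⁴·s⁻⁴.
  Combining: m²·Wb²·J²·Gy²·cd⁻¹ = m² · (kg²·m⁴·s⁻⁴·A⁻²) · (kg²·m⁴·s⁻⁴) · (m⁴·s⁻⁴) · cd⁻¹ = kg⁴·m¹⁴·s⁻¹²·A⁻²·cd⁻¹.
Right side:
  Ω = kg·m²·s⁻³·A⁻².
  So Ω⁻¹ = kg⁻¹·m⁻²·s³·A².
  Gy = m²·s⁻².
  So Gy² = m⁴·s⁻⁴.
  V = kg·m²·s⁻³·A⁻¹.
  So V⁻¹ = kg⁻¹·m⁻²·s³·A.
  Wb = kg·m²·s⁻²·A⁻¹.
  So Wb² = kg²·m⁴·s⁻⁴·A⁻².
  S = kg⁻¹·m⁻²·s³·A².
  So S⁻¹ = kg·m²·s⁻³·A⁻².
  J = kg·m²·s⁻².
  So J² = kg²·m⁴·s⁻⁴.
  Combining: Ω⁻¹·Gy²·cd⁻¹·m²·V⁻¹·Wb²·S⁻¹·J² = (kg⁻¹·m⁻²·s³·A²) · (m⁴·s⁻⁴) · cd⁻¹ · m² · (kg⁻¹·m⁻²·s³·A) · (kg²·m⁴·s⁻⁴·A⁻²) · (kg·m²·s⁻³·A⁻²) · (kg²·m⁴·s⁻⁴) = kg³·m¹²·s⁻⁹·A⁻¹·cd⁻¹.
Left is kg⁴·m¹⁴·s⁻¹²·A⁻²·cd⁻¹; right is kg³·m¹²·s⁻⁹·A⁻¹·cd⁻¹ — different.

No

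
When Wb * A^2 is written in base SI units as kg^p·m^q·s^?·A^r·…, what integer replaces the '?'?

-2

Wb = V·s (flux: a volt is a weber per second),
    = kg·m²·s⁻²·A⁻¹.
Combining: Wb·A² = (kg·m²·s⁻²·A⁻¹) · A² = kg·m²·s⁻²·A.
The exponent of s is -2.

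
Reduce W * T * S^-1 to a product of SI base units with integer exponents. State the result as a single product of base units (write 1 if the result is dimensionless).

W = J/s (power = energy per time),
    = kg·m²·s⁻³.
T = Wb/m² (flux density = flux per area),
    = kg·s⁻²·A⁻¹.
S = 1/Ω (conductance is reciprocal resistance),
    = kg⁻¹·m⁻²·s³·A².
So S⁻¹ = kg·m²·s⁻³·A⁻².
Combining: W·T·S⁻¹ = (kg·m²·s⁻³) · (kg·s⁻²·A⁻¹) · (kg·m²·s⁻³·A⁻²) = kg³·m⁴·s⁻⁸·A⁻³.

kg³·m⁴·s⁻⁸·A⁻³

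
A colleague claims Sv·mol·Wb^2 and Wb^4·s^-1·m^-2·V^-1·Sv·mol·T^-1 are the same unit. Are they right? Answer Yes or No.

Left side:
  Sv = J/kg (equivalent dose = energy per mass),
      = m²·s⁻².
  Wb = V·s (flux: a volt is a weber per second),
      = kg·m²·s⁻²·A⁻¹.
  So Wb² = kg²·m⁴·s⁻⁴·A⁻².
  Combining: Sv·mol·Wb² = (m²·s⁻²) · mol · (kg²·m⁴·s⁻⁴·A⁻²) = kg²·m⁶·s⁻⁶·A⁻²·mol.
Right side:
  Wb = V·s (flux: a volt is a weber per second),
      = kg·m²·s⁻²·A⁻¹.
  So Wb⁴ = kg⁴·m⁸·s⁻⁸·A⁻⁴.
  V = W/A (potential = power per current),
      = kg·m²·s⁻³·A⁻¹.
  So V⁻¹ = kg⁻¹·m⁻²·s³·A.
  Sv = J/kg (equivalent dose = energy per mass),
      = m²·s⁻².
  T = Wb/m² (flux density = flux per area),
      = kg·s⁻²·A⁻¹.
  So T⁻¹ = kg⁻¹·s²·A.
  Combining: Wb⁴·s⁻¹·m⁻²·V⁻¹·Sv·mol·T⁻¹ = (kg⁴·m⁸·s⁻⁸·A⁻⁴) · s⁻¹ · m⁻² · (kg⁻¹·m⁻²·s³·A) · (m²·s⁻²) · mol · (kg⁻¹·s²·A) = kg²·m⁶·s⁻⁶·A⁻²·mol.
Both reduce to kg²·m⁶·s⁻⁶·A⁻²·mol.

Yes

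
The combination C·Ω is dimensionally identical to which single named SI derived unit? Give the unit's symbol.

C = A·s = s·A (charge = current × time).
Ω = V/A (resistance = voltage per current),
    = kg·m²·s⁻³·A⁻².
Combining: C·Ω = (s·A) · (kg·m²·s⁻³·A⁻²) = kg·m²·s⁻²·A⁻¹.
kg·m²·s⁻²·A⁻¹ is the base-SI form of the weber.

Wb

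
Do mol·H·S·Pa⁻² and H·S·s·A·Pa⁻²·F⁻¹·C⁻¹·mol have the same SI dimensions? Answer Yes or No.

No

Left side:
  H = Wb/A (inductance = flux per current),
      = kg·m²·s⁻²·A⁻².
  S = 1/Ω (conductance is reciprocal resistance),
      = kg⁻¹·m⁻²·s³·A².
  Pa = N/m² (pressure = force per area),
      = kg·m⁻¹·s⁻².
  So Pa⁻² = kg⁻²·m²·s⁴.
  Combining: mol·H·S·Pa⁻² = mol · (kg·m²·s⁻²·A⁻²) · (kg⁻¹·m⁻²·s³·A²) · (kg⁻²·m²·s⁴) = kg⁻²·m²·s⁵·mol.
Right side:
  H = Wb/A (inductance = flux per current),
      = kg·m²·s⁻²·A⁻².
  S = 1/Ω (conductance is reciprocal resistance),
      = kg⁻¹·m⁻²·s³·A².
  Pa = N/m² (pressure = force per area),
      = kg·m⁻¹·s⁻².
  So Pa⁻² = kg⁻²·m²·s⁴.
  F = C/V (capacitance = charge per voltage),
      = A·s/(kg·m²·s⁻³·A⁻¹) (substituting C and V),
      = kg⁻¹·m⁻²·s⁴·A².
  So F⁻¹ = kg·m²·s⁻⁴·A⁻².
  C = A·s = s·A (charge = current × time).
  So C⁻¹ = s⁻¹·A⁻¹.
  Combining: H·S·s·A·Pa⁻²·F⁻¹·C⁻¹·mol = (kg·m²·s⁻²·A⁻²) · (kg⁻¹·m⁻²·s³·A²) · s · A · (kg⁻²·m²·s⁴) · (kg·m²·s⁻⁴·A⁻²) · (s⁻¹·A⁻¹) · mol = kg⁻¹·m⁴·s·A⁻²·mol.
Left is kg⁻²·m²·s⁵·mol; right is kg⁻¹·m⁴·s·A⁻²·mol — different.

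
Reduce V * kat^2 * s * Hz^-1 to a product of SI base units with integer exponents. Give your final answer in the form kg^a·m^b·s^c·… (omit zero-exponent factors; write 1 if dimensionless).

V = W/A (potential = power per current),
    = kg·m²·s⁻³·A⁻¹.
kat = mol/s = s⁻¹·mol (catalytic activity).
So kat² = s⁻²·mol².
Hz = 1/s = s⁻¹ (frequency is cycles per second).
So Hz⁻¹ = s.
Combining: V·kat²·s·Hz⁻¹ = (kg·m²·s⁻³·A⁻¹) · (s⁻²·mol²) · s · s = kg·m²·s⁻³·A⁻¹·mol².

kg·m²·s⁻³·A⁻¹·mol²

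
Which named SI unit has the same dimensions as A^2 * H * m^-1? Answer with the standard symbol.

H = Wb/A (inductance = flux per current),
    = kg·m²·s⁻²·A⁻².
Combining: A²·H·m⁻¹ = A² · (kg·m²·s⁻²·A⁻²) · m⁻¹ = kg·m·s⁻².
kg·m·s⁻² is the base-SI form of the newton.

N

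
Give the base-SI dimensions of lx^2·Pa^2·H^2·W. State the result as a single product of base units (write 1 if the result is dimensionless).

lx = lm/m² (illuminance = luminous flux per area),
    = m⁻²·cd.
So lx² = m⁻⁴·cd².
Pa = N/m² (pressure = force per area),
    = kg·m⁻¹·s⁻².
So Pa² = kg²·m⁻²·s⁻⁴.
H = Wb/A (inductance = flux per current),
    = kg·m²·s⁻²·A⁻².
So H² = kg²·m⁴·s⁻⁴·A⁻⁴.
W = J/s (power = energy per time),
    = kg·m²·s⁻³.
Combining: lx²·Pa²·H²·W = (m⁻⁴·cd²) · (kg²·m⁻²·s⁻⁴) · (kg²·m⁴·s⁻⁴·A⁻⁴) · (kg·m²·s⁻³) = kg⁵·s⁻¹¹·A⁻⁴·cd².

kg⁵·s⁻¹¹·A⁻⁴·cd²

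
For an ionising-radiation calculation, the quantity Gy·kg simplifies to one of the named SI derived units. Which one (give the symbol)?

Gy = J/kg (absorbed dose = energy per mass),
    = m²·s⁻².
Combining: Gy·kg = (m²·s⁻²) · kg = kg·m²·s⁻².
kg·m²·s⁻² is the base-SI form of the joule.

J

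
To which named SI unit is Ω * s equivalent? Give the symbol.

Ω = V/A (resistance = voltage per current),
    = kg·m²·s⁻³·A⁻².
Combining: Ω·s = (kg·m²·s⁻³·A⁻²) · s = kg·m²·s⁻²·A⁻².
kg·m²·s⁻²·A⁻² is the base-SI form of the henry.

H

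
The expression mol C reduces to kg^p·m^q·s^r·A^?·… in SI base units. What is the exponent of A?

1

C = s·A.
Combining: mol·C = mol · (s·A) = s·A·mol.
The exponent of A is 1.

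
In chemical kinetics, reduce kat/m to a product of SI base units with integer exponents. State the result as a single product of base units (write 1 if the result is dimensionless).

kat = mol/s = s⁻¹·mol (catalytic activity).
Combining: kat·m⁻¹ = (s⁻¹·mol) · m⁻¹ = m⁻¹·s⁻¹·mol.

m⁻¹·s⁻¹·mol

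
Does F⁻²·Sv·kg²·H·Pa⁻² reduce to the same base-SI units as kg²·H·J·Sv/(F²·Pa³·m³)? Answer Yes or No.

Yes

Left side:
  F = C/V (capacitance = charge per voltage),
      = A·s/(kg·m²·s⁻³·A⁻¹) (substituting C and V),
      = kg⁻¹·m⁻²·s⁴·A².
  So F⁻² = kg²·m⁴·s⁻⁸·A⁻⁴.
  Sv = J/kg (equivalent dose = energy per mass),
      = m²·s⁻².
  H = Wb/A (inductance = flux per current),
      = kg·m²·s⁻²·A⁻².
  Pa = N/m² (pressure = force per area),
      = kg·m⁻¹·s⁻².
  So Pa⁻² = kg⁻²·m²·s⁴.
  Combining: F⁻²·Sv·kg²·H·Pa⁻² = (kg²·m⁴·s⁻⁸·A⁻⁴) · (m²·s⁻²) · kg² · (kg·m²·s⁻²·A⁻²) · (kg⁻²·m²·s⁴) = kg³·m¹⁰·s⁻⁸·A⁻⁶.
Right side:
  H = Wb/A (inductance = flux per current),
      = kg·m²·s⁻²·A⁻².
  F = C/V (capacitance = charge per voltage),
      = A·s/(kg·m²·s⁻³·A⁻¹) (substituting C and V),
      = kg⁻¹·m⁻²·s⁴·A².
  So F⁻² = kg²·m⁴·s⁻⁸·A⁻⁴.
  Pa = N/m² (pressure = force per area),
      = kg·m⁻¹·s⁻².
  So Pa⁻³ = kg⁻³·m³·s⁶.
  J = N·m (work = force × distance),
      = kg·m²·s⁻².
  Sv = J/kg (equivalent dose = energy per mass),
      = m²·s⁻².
  Combining: kg²·H·F⁻²·Pa⁻³·J·m⁻³·Sv = kg² · (kg·m²·s⁻²·A⁻²) · (kg²·m⁴·s⁻⁸·A⁻⁴) · (kg⁻³·m³·s⁶) · (kg·m²·s⁻²) · m⁻³ · (m²·s⁻²) = kg³·m¹⁰·s⁻⁸·A⁻⁶.
Both reduce to kg³·m¹⁰·s⁻⁸·A⁻⁶.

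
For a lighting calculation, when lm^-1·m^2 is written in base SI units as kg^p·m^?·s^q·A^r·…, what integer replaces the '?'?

2

lm = cd.
So lm⁻¹ = cd⁻¹.
Combining: lm⁻¹·m² = cd⁻¹ · m² = m²·cd⁻¹.
The exponent of m is 2.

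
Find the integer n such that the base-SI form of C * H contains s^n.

-1

C = s·A.
H = kg·m²·s⁻²·A⁻².
Combining: C·H = (s·A) · (kg·m²·s⁻²·A⁻²) = kg·m²·s⁻¹·A⁻¹.
The exponent of s is -1.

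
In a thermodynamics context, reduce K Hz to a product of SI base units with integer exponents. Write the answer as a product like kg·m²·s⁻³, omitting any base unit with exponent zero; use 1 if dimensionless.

Hz = s⁻¹.
Combining: K·Hz = K · s⁻¹ = s⁻¹·K.

s⁻¹·K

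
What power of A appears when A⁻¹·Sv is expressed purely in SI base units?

Sv = m²·s⁻².
Combining: A⁻¹·Sv = A⁻¹ · (m²·s⁻²) = m²·s⁻²·A⁻¹.
The exponent of A is -1.

-1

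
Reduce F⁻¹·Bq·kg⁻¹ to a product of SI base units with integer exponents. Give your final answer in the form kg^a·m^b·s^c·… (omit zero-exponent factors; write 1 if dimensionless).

m²·s⁻⁵·A⁻²

F = kg⁻¹·m⁻²·s⁴·A².
So F⁻¹ = kg·m²·s⁻⁴·A⁻².
Bq = s⁻¹.
Combining: F⁻¹·Bq·kg⁻¹ = (kg·m²·s⁻⁴·A⁻²) · s⁻¹ · kg⁻¹ = m²·s⁻⁵·A⁻².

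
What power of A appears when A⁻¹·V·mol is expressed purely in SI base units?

V = W/A (potential = power per current),
    = kg·m²·s⁻³·A⁻¹.
Combining: A⁻¹·V·mol = A⁻¹ · (kg·m²·s⁻³·A⁻¹) · mol = kg·m²·s⁻³·A⁻²·mol.
The exponent of A is -2.

-2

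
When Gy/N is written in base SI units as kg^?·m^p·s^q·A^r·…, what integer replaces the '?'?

Gy = J/kg (absorbed dose = energy per mass),
    = m²·s⁻².
N = kg·m/s² = kg·m·s⁻² (force = mass × acceleration).
So N⁻¹ = kg⁻¹·m⁻¹·s².
Combining: Gy·N⁻¹ = (m²·s⁻²) · (kg⁻¹·m⁻¹·s²) = kg⁻¹·m.
The exponent of kg is -1.

-1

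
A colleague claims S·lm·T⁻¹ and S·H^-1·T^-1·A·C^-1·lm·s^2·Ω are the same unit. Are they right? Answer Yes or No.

Yes

Left side:
  S = 1/Ω (conductance is reciprocal resistance),
      = kg⁻¹·m⁻²·s³·A².
  lm = cd·sr = cd (luminous flux; sr is dimensionless).
  T = Wb/m² (flux density = flux per area),
      = kg·s⁻²·A⁻¹.
  So T⁻¹ = kg⁻¹·s²·A.
  Combining: S·lm·T⁻¹ = (kg⁻¹·m⁻²·s³·A²) · cd · (kg⁻¹·s²·A) = kg⁻²·m⁻²·s⁵·A³·cd.
Right side:
  S = 1/Ω (conductance is reciprocal resistance),
      = kg⁻¹·m⁻²·s³·A².
  H = Wb/A (inductance = flux per current),
      = kg·m²·s⁻²·A⁻².
  So H⁻¹ = kg⁻¹·m⁻²·s²·A².
  T = Wb/m² (flux density = flux per area),
      = kg·s⁻²·A⁻¹.
  So T⁻¹ = kg⁻¹·s²·A.
  C = A·s = s·A (charge = current × time).
  So C⁻¹ = s⁻¹·A⁻¹.
  lm = cd·sr = cd (luminous flux; sr is dimensionless).
  Ω = V/A (resistance = voltage per current),
      = kg·m²·s⁻³·A⁻².
  Combining: S·H⁻¹·T⁻¹·A·C⁻¹·lm·s²·Ω = (kg⁻¹·m⁻²·s³·A²) · (kg⁻¹·m⁻²·s²·A²) · (kg⁻¹·s²·A) · A · (s⁻¹·A⁻¹) · cd · s² · (kg·m²·s⁻³·A⁻²) = kg⁻²·m⁻²·s⁵·A³·cd.
Both reduce to kg⁻²·m⁻²·s⁵·A³·cd.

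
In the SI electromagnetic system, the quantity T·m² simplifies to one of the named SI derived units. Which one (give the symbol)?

Wb

T = Wb/m² (flux density = flux per area),
    = kg·s⁻²·A⁻¹.
Combining: T·m² = (kg·s⁻²·A⁻¹) · m² = kg·m²·s⁻²·A⁻¹.
kg·m²·s⁻²·A⁻¹ is the base-SI form of the weber.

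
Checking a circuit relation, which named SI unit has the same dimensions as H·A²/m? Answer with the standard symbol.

H = Wb/A (inductance = flux per current),
    = kg·m²·s⁻²·A⁻².
Combining: m⁻¹·H·A² = m⁻¹ · (kg·m²·s⁻²·A⁻²) · A² = kg·m·s⁻².
kg·m·s⁻² is the base-SI form of the newton.

N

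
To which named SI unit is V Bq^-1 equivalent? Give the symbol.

V = W/A (potential = power per current),
    = kg·m²·s⁻³·A⁻¹.
Bq = 1/s = s⁻¹ (activity is decays per second).
So Bq⁻¹ = s.
Combining: V·Bq⁻¹ = (kg·m²·s⁻³·A⁻¹) · s = kg·m²·s⁻²·A⁻¹.
kg·m²·s⁻²·A⁻¹ is the base-SI form of the weber.

Wb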